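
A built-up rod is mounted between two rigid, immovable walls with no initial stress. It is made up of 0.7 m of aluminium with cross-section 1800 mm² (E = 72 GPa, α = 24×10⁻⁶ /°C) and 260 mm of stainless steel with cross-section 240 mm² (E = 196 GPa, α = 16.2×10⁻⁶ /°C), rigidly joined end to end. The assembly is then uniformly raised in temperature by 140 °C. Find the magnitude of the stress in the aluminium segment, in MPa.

σ ≈ 150 MPa (compressive)

Free thermal expansion of the whole bar: Σ αᵢΔT Lᵢ = 24×10⁻⁶×140×700 + 16.2×10⁻⁶×140×260 = 2.942 mm.
The rigid supports impose zero overall length change; the single axial force P common to all segments must satisfy P Σ Lᵢ/(AᵢEᵢ) = δ_free.
The series flexibility is Σ Lᵢ/(AᵢEᵢ) = 700/(1800×72×10³) + 260/(240×196×10³) = 1.093×10⁻⁵ mm/N.
P = 2.942 / 1.093×10⁻⁵ = 269200 N = 269.2 kN, compressive.
σ_{aluminium} = P / A = 269200 / 1800 = 149.5 MPa.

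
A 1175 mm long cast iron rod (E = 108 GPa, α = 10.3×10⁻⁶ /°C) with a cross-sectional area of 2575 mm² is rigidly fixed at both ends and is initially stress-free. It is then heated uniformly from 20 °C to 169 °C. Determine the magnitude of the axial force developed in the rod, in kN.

The ends cannot move, so σ = EαΔT = 108×10³ × 10.3×10⁻⁶ × 149 = 165.7 MPa.
Axial force P = σA = 165.7 × 2575 = 426800 N = 426.8 kN, compressive.

P ≈ 427 kN (compressive)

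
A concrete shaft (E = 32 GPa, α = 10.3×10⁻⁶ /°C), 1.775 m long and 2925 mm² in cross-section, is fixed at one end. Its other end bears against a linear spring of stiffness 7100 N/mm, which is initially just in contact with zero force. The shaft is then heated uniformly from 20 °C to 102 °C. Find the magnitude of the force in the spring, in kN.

P ≈ 9.38 kN

Free thermal expansion: δ_free = αΔT L = 10.3×10⁻⁶ × 82 × 1775 = 1.499 mm.
With a force P in the spring, the elastic change of the shaft is PL/(AE) and that of the spring is P/k; compatibility requires their sum to equal δ_free.
So P = δ_free / [L/(AE) + 1/k] = 1.499 / [ 1775/(2925×32×10³) + 1/(7100) ].
P = 1.499 / 0.0001598 = 9381 N.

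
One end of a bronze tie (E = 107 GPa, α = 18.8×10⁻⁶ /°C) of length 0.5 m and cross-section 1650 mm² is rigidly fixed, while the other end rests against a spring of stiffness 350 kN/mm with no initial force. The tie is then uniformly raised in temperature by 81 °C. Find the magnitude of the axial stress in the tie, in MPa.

σ ≈ 81.1 MPa (compressive)

The unrestrained thermal change is αΔT L = 18.8×10⁻⁶ × 81 × 500 = 0.7614 mm.
With a force P in the spring, the elastic change of the tie is PL/(AE) and that of the spring is P/k; compatibility requires their sum to equal δ_free.
So P = δ_free / [L/(AE) + 1/k] = 0.7614 / [ 500/(1650×107×10³) + 1/(350×10³) ].
P = 0.7614 / 5.689×10⁻⁶ = 133800 N.
σ = P/A = 133800/1650 = 81.11 MPa.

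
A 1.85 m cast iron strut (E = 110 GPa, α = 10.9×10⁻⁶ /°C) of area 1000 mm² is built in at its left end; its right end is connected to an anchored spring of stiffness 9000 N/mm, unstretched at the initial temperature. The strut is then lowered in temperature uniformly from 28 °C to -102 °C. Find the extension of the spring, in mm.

The unrestrained thermal change is αΔT L = 10.9×10⁻⁶ × 130 × 1850 = 2.621 mm.
With a force P in the spring, the elastic change of the strut is PL/(AE) and that of the spring is P/k; compatibility requires their sum to equal δ_free.
P [ L/(AE) + 1/k ] = δ_free → P [ 1850/(1000×110×10³) + 1/(9000) ] = 2.621.
P = 2.621 / 0.0001279 = 20490 N.
Spring extension = P/k = 20490/(9000) = 2.277 mm.

δ ≈ 2.28 mm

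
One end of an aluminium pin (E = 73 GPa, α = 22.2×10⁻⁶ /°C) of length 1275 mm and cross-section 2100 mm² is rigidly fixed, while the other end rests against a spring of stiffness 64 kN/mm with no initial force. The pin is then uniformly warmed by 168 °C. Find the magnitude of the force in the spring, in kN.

P ≈ 199 kN

Free thermal expansion: δ_free = αΔT L = 22.2×10⁻⁶ × 168 × 1275 = 4.755 mm.
Let P be the compressive force at the spring. The pin shortens elastically by PL/(AE) and the spring compresses by P/k; together these equal δ_free.
So P = δ_free / [L/(AE) + 1/k] = 4.755 / [ 1275/(2100×73×10³) + 1/(64×10³) ].
P = 4.755 / 2.394×10⁻⁵ = 198600 N.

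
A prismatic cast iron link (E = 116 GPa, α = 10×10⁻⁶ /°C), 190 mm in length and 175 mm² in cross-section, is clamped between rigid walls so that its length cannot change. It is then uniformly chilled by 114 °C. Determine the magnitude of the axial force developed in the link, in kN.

P ≈ 23.1 kN (tensile)

With zero net strain, σ = E·αΔT = 116 GPa × 10×10⁻⁶ × 114 = 132.2 MPa.
Then P = σA = 132.2 × 175 mm² = 23.14 kN, tensile.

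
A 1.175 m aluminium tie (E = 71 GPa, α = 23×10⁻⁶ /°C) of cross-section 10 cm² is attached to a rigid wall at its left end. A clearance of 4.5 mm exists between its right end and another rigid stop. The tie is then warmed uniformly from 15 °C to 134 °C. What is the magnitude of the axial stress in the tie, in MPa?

σ ≈ 0 MPa

Free thermal elongation = αΔT L = 23×10⁻⁶ × 119 × 1175 = 3.216 mm.
This is smaller than the 4.5 mm clearance, so the tie expands freely without reaching the stop — the stress is zero.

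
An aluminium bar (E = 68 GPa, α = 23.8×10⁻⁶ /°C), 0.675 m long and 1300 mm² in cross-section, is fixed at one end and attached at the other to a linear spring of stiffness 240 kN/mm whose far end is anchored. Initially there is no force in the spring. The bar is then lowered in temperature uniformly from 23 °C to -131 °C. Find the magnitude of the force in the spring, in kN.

If the spring were absent the bar would shorten by αΔT L = 23.8×10⁻⁶ × 154 × 675 = 2.474 mm.
With a force P in the spring, the elastic change of the bar is PL/(AE) and that of the spring is P/k; compatibility requires their sum to equal δ_free.
So P = δ_free / [L/(AE) + 1/k] = 2.474 / [ 675/(1300×68×10³) + 1/(240×10³) ].
P = 2.474 / 1.18×10⁻⁵ = 209600 N.

P ≈ 210 kN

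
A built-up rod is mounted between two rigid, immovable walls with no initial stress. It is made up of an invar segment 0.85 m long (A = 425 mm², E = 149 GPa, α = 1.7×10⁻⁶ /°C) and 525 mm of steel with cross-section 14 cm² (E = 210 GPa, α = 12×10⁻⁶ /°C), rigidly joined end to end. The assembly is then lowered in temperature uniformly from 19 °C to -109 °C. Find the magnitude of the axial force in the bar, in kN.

If the supports were absent, the total length change would be Σ αᵢΔT Lᵢ = 1.7×10⁻⁶×128×850 + 12×10⁻⁶×128×525 = 0.9914 mm.
The rigid supports impose zero overall length change; the single axial force P common to all segments must satisfy P Σ Lᵢ/(AᵢEᵢ) = δ_free.
Σ Lᵢ/(AᵢEᵢ) = 850/(425×149×10³) + 525/(1400×210×10³) = 1.521×10⁻⁵ mm/N.
Hence P = δ_free / Σ(L/AE) = 0.9914/1.521×10⁻⁵ = 65.18 kN (tensile).

P ≈ 65.2 kN (tensile)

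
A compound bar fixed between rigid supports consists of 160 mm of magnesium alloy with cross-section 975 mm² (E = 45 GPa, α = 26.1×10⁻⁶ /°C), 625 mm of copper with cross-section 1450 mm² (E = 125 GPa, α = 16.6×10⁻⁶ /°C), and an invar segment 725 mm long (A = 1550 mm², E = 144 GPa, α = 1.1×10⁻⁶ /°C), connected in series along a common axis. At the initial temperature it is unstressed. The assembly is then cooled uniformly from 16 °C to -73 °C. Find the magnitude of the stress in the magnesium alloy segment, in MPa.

σ ≈ 135 MPa (tensile)

Free thermal contraction of the whole bar: Σ αᵢΔT Lᵢ = 26.1×10⁻⁶×89×160 + 16.6×10⁻⁶×89×625 + 1.1×10⁻⁶×89×725 = 1.366 mm.
The rigid supports impose zero overall length change; the single axial force P common to all segments must satisfy P Σ Lᵢ/(AᵢEᵢ) = δ_free.
The series flexibility is Σ Lᵢ/(AᵢEᵢ) = 160/(975×45×10³) + 625/(1450×125×10³) + 725/(1550×144×10³) = 1.034×10⁻⁵ mm/N.
P = 1.366 / 1.034×10⁻⁵ = 132100 N = 132.1 kN, tensile.
σ_{magnesium alloy} = P / A = 132100 / 975 = 135.5 MPa.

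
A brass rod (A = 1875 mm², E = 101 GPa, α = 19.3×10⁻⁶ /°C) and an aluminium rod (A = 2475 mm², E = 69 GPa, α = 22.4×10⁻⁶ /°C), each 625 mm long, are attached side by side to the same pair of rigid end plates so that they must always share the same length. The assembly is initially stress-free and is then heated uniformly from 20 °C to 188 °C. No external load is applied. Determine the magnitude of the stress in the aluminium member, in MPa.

The aluminium has the larger α, so on heating it would change length more than the brass if both were free. The rigid plates force a common final length, so the aluminium is put into compression and the brass into tension, with equal and opposite forces P (no external load).
Setting the final lengths equal and cancelling L: (α₁ − α₂)ΔT = P/(A₁E₁) + P/(A₂E₂).
|α₁ − α₂|·ΔT = 3.1×10⁻⁶ × 168 = 0.0005208.
1/(A₁E₁) + 1/(A₂E₂) = 1/(1875×101×10³) + 1/(2475×69×10³) = 1.114×10⁻⁸ N⁻¹.
P = 0.0005208 / 1.114×10⁻⁸ = 46770 N = 46.77 kN.
σ_{aluminium} = P/A₂ = 46770/2475 = 18.9 MPa, compressive.

σ ≈ 18.9 MPa (compressive)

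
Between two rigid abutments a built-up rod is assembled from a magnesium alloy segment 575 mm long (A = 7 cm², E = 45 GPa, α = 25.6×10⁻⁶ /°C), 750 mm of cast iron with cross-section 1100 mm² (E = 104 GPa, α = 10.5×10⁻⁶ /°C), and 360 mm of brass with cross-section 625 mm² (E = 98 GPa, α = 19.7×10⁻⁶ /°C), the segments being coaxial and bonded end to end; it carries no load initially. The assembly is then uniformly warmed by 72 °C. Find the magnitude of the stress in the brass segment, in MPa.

σ ≈ 111 MPa (compressive)

With the walls removed the bar would change length by δ_free = Σ αᵢΔT Lᵢ = 25.6×10⁻⁶×72×575 + 10.5×10⁻⁶×72×750 + 19.7×10⁻⁶×72×360 = 2.137 mm.
Since the ends are fixed, an axial force P builds up, equal in every segment, with P · Σ Lᵢ/(AᵢEᵢ) = δ_free.
The series flexibility is Σ Lᵢ/(AᵢEᵢ) = 575/(700×45×10³) + 750/(1100×104×10³) + 360/(625×98×10³) = 3.069×10⁻⁵ mm/N.
Hence P = δ_free / Σ(L/AE) = 2.137/3.069×10⁻⁵ = 69.65 kN (compressive).
σ_{brass} = P / A = 69650 / 625 = 111.4 MPa.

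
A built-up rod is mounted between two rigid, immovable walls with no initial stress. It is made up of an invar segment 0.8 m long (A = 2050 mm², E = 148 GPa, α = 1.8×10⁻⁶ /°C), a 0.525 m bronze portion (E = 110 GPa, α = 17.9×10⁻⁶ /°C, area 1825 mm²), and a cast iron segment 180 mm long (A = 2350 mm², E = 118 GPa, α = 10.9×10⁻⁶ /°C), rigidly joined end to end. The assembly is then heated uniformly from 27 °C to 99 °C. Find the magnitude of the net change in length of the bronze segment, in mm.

With the walls removed the bar would change length by δ_free = Σ αᵢΔT Lᵢ = 1.8×10⁻⁶×72×800 + 17.9×10⁻⁶×72×525 + 10.9×10⁻⁶×72×180 = 0.9216 mm.
The rigid supports impose zero overall length change; the single axial force P common to all segments must satisfy P Σ Lᵢ/(AᵢEᵢ) = δ_free.
The series flexibility is Σ Lᵢ/(AᵢEᵢ) = 800/(2050×148×10³) + 525/(1825×110×10³) + 180/(2350×118×10³) = 5.901×10⁻⁶ mm/N.
Hence P = δ_free / Σ(L/AE) = 0.9216/5.901×10⁻⁶ = 156.2 kN (compressive).
For the bronze segment, free thermal change = 17.9×10⁻⁶×72×525 = 0.6766 mm and elastic change from P = 156200×525/(1825×110×10³) = 0.4084 mm; these oppose, so the net change is 0.268 mm (segment lengthens).

|ΔL| ≈ 0.268 mm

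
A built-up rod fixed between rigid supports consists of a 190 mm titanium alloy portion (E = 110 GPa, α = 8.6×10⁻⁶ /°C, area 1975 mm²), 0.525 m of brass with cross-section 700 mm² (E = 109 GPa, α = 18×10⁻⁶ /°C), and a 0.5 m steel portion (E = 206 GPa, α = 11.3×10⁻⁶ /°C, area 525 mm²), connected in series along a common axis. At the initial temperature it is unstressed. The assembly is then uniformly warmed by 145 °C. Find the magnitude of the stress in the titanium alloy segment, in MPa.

σ ≈ 99.3 MPa (compressive)

Free thermal expansion of the whole bar: Σ αᵢΔT Lᵢ = 8.6×10⁻⁶×145×190 + 18×10⁻⁶×145×525 + 11.3×10⁻⁶×145×500 = 2.426 mm.
The rigid supports impose zero overall length change; the single axial force P common to all segments must satisfy P Σ Lᵢ/(AᵢEᵢ) = δ_free.
Σ Lᵢ/(AᵢEᵢ) = 190/(1975×110×10³) + 525/(700×109×10³) + 500/(525×206×10³) = 1.238×10⁻⁵ mm/N.
So P = 2.426 / 1.238×10⁻⁵ = 196 kN, compressive.
σ_{titanium alloy} = P / A = 196000 / 1975 = 99.25 MPa.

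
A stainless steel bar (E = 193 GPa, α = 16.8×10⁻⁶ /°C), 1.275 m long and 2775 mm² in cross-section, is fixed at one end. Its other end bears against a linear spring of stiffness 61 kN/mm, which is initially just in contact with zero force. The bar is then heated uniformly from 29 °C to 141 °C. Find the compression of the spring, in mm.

Free thermal expansion: δ_free = αΔT L = 16.8×10⁻⁶ × 112 × 1275 = 2.399 mm.
With a force P in the spring, the elastic change of the bar is PL/(AE) and that of the spring is P/k; compatibility requires their sum to equal δ_free.
P [ L/(AE) + 1/k ] = δ_free → P [ 1275/(2775×193×10³) + 1/(61×10³) ] = 2.399.
P = 2.399 / 1.877×10⁻⁵ = 127800 N.
Spring compression = P/k = 127800/(61×10³) = 2.095 mm.

δ ≈ 2.09 mm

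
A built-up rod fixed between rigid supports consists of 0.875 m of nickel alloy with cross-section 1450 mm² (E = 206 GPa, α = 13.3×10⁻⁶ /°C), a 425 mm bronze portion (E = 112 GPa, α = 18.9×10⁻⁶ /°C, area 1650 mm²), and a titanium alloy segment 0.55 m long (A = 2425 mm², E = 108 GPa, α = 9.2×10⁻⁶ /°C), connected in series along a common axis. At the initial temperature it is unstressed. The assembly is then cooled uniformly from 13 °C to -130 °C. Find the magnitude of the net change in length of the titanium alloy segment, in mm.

If the supports were absent, the total length change would be Σ αᵢΔT Lᵢ = 13.3×10⁻⁶×143×875 + 18.9×10⁻⁶×143×425 + 9.2×10⁻⁶×143×550 = 3.536 mm.
The walls prevent any net length change, so an axial force P (same in every segment) develops. Compatibility: P · Σ Lᵢ/(AᵢEᵢ) = δ_free.
Σ Lᵢ/(AᵢEᵢ) = 875/(1450×206×10³) + 425/(1650×112×10³) + 550/(2425×108×10³) = 7.329×10⁻⁶ mm/N.
So P = 3.536 / 7.329×10⁻⁶ = 482.5 kN, tensile.
For the titanium alloy segment, free thermal change = 9.2×10⁻⁶×143×550 = 0.7236 mm and elastic change from P = 482500×550/(2425×108×10³) = 1.013 mm; these oppose, so the net change is 0.29 mm (segment lengthens).

|ΔL| ≈ 0.29 mm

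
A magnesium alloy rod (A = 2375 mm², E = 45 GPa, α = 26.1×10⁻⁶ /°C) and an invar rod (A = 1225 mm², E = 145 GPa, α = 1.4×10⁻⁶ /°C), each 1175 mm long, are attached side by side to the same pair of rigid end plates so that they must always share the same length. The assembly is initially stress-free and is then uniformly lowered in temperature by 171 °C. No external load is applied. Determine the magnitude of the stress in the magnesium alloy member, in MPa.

σ ≈ 119 MPa (tensile)

Both members must finish at the same length. With the larger α, the magnesium alloy tends to over-contract; the plates restrain it, putting the magnesium alloy in tension and the invar in compression. With no external load the two internal forces are equal and opposite, magnitude P.
Compatibility of the two members (thermal + elastic change equal): (α₁ − α₂)ΔT = P·[1/(A₁E₁) + 1/(A₂E₂)].
|α₁ − α₂|·ΔT = 24.7×10⁻⁶ × 171 = 0.004224.
1/(A₁E₁) + 1/(A₂E₂) = 1/(2375×45×10³) + 1/(1225×145×10³) = 1.499×10⁻⁸ N⁻¹.
So P = 0.004224 / 1.499×10⁻⁸ = 281.8 kN.
σ_{magnesium alloy} = P/A₁ = 281800/2375 = 118.7 MPa, tensile.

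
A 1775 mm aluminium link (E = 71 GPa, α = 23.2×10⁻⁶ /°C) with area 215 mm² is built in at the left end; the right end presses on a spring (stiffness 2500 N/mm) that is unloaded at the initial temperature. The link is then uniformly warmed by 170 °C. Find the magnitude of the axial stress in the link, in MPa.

Free thermal expansion: δ_free = αΔT L = 23.2×10⁻⁶ × 170 × 1775 = 7.001 mm.
Let P be the compressive force at the spring. The link shortens elastically by PL/(AE) and the spring compresses by P/k; together these equal δ_free.
P [ L/(AE) + 1/k ] = δ_free → P [ 1775/(215×71×10³) + 1/(2500) ] = 7.001.
P = 7.001 / 0.0005163 = 13560 N.
σ = P/A = 13560/215 = 63.07 MPa.

σ ≈ 63.1 MPa (compressive)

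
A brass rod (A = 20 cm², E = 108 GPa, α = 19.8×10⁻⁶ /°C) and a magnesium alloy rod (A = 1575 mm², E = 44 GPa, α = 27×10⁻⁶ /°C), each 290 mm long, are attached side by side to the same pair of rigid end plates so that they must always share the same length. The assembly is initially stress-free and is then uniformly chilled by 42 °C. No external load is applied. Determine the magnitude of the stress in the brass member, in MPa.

The magnesium alloy has the larger α, so on cooling it would change length more than the brass if both were free. The rigid plates force a common final length, so the magnesium alloy is put into tension and the brass into compression, with equal and opposite forces P (no external load).
Setting the final lengths equal and cancelling L: (α₁ − α₂)ΔT = P/(A₁E₁) + P/(A₂E₂).
|α₁ − α₂|·ΔT = 7.2×10⁻⁶ × 42 = 0.0003024.
1/(A₁E₁) + 1/(A₂E₂) = 1/(2000×108×10³) + 1/(1575×44×10³) = 1.906×10⁻⁸ N⁻¹.
P = 0.0003024 / 1.906×10⁻⁸ = 15870 N = 15.87 kN.
σ_{brass} = P/A₁ = 15870/2000 = 7.933 MPa, compressive.

σ ≈ 7.93 MPa (compressive)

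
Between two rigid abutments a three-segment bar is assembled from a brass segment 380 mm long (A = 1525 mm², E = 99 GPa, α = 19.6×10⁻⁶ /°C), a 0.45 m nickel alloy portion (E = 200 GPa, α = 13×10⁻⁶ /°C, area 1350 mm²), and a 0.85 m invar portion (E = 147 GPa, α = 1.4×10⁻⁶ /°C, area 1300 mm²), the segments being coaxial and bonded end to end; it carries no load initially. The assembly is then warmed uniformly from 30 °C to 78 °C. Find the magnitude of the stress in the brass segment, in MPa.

With the walls removed the bar would change length by δ_free = Σ αᵢΔT Lᵢ = 19.6×10⁻⁶×48×380 + 13×10⁻⁶×48×450 + 1.4×10⁻⁶×48×850 = 0.6954 mm.
The rigid supports impose zero overall length change; the single axial force P common to all segments must satisfy P Σ Lᵢ/(AᵢEᵢ) = δ_free.
The series flexibility is Σ Lᵢ/(AᵢEᵢ) = 380/(1525×99×10³) + 450/(1350×200×10³) + 850/(1300×147×10³) = 8.632×10⁻⁶ mm/N.
Hence P = δ_free / Σ(L/AE) = 0.6954/8.632×10⁻⁶ = 80.57 kN (compressive).
σ_{brass} = P / A = 80570 / 1525 = 52.83 MPa.

σ ≈ 52.8 MPa (compressive)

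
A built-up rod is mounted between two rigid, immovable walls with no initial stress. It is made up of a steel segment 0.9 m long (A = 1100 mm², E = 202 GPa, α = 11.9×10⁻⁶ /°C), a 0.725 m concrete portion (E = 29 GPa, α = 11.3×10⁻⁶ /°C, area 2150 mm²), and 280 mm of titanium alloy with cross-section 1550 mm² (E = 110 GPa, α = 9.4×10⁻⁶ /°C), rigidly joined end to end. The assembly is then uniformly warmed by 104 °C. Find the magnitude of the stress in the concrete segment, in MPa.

σ ≈ 60.1 MPa (compressive)

If the supports were absent, the total length change would be Σ αᵢΔT Lᵢ = 11.9×10⁻⁶×104×900 + 11.3×10⁻⁶×104×725 + 9.4×10⁻⁶×104×280 = 2.24 mm.
The walls prevent any net length change, so an axial force P (same in every segment) develops. Compatibility: P · Σ Lᵢ/(AᵢEᵢ) = δ_free.
Σ Lᵢ/(AᵢEᵢ) = 900/(1100×202×10³) + 725/(2150×29×10³) + 280/(1550×110×10³) = 1.732×10⁻⁵ mm/N.
So P = 2.24 / 1.732×10⁻⁵ = 129.3 kN, compressive.
σ_{concrete} = P / A = 129300 / 2150 = 60.14 MPa.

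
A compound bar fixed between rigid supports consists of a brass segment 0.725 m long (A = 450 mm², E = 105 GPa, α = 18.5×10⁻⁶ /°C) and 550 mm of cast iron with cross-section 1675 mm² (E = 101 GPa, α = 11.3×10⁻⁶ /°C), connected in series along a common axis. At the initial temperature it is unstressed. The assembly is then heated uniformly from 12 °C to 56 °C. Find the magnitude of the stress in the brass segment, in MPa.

σ ≈ 103 MPa (compressive)

With the walls removed the bar would change length by δ_free = Σ αᵢΔT Lᵢ = 18.5×10⁻⁶×44×725 + 11.3×10⁻⁶×44×550 = 0.8636 mm.
The walls prevent any net length change, so an axial force P (same in every segment) develops. Compatibility: P · Σ Lᵢ/(AᵢEᵢ) = δ_free.
The series flexibility is Σ Lᵢ/(AᵢEᵢ) = 725/(450×105×10³) + 550/(1675×101×10³) = 1.859×10⁻⁵ mm/N.
So P = 0.8636 / 1.859×10⁻⁵ = 46.44 kN, compressive.
σ_{brass} = P / A = 46440 / 450 = 103.2 MPa.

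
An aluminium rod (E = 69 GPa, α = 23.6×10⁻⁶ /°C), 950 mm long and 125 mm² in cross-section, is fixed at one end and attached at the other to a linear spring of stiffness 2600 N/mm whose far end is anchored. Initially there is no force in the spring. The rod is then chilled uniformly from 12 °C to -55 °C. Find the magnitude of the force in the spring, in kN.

The unrestrained thermal change is αΔT L = 23.6×10⁻⁶ × 67 × 950 = 1.502 mm.
With a force P in the spring, the elastic change of the rod is PL/(AE) and that of the spring is P/k; compatibility requires their sum to equal δ_free.
So P = δ_free / [L/(AE) + 1/k] = 1.502 / [ 950/(125×69×10³) + 1/(2600) ].
P = 1.502 / 0.0004948 = 3036 N.

P ≈ 3.04 kN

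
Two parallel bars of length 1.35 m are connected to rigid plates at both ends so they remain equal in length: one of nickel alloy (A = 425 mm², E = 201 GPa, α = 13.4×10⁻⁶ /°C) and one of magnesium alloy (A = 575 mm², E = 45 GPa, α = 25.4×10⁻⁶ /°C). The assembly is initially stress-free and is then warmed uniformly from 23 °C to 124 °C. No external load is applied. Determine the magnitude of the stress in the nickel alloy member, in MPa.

Equilibrium of a rigid end plate with no external load gives equal and opposite internal forces ±P in the two members. Since α_{magnesium alloy} > α_{nickel alloy}, heating drives the magnesium alloy into compression and the nickel alloy into tension.
Equating the net (thermal + elastic) strains gives |α₁ − α₂|·ΔT = P·[1/(A₁E₁) + 1/(A₂E₂)].
|α₁ − α₂|·ΔT = 12×10⁻⁶ × 101 = 0.001212.
1/(A₁E₁) + 1/(A₂E₂) = 1/(425×201×10³) + 1/(575×45×10³) = 5.035×10⁻⁸ N⁻¹.
So P = 0.001212 / 5.035×10⁻⁸ = 24.07 kN.
σ_{nickel alloy} = P/A₁ = 24070/425 = 56.63 MPa, tensile.

σ ≈ 56.6 MPa (tensile)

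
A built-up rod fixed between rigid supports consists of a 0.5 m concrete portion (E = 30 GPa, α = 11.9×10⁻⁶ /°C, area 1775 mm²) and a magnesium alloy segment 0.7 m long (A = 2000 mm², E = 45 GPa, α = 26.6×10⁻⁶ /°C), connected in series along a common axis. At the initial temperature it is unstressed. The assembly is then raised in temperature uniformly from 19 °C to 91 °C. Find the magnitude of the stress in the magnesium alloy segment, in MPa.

With the walls removed the bar would change length by δ_free = Σ αᵢΔT Lᵢ = 11.9×10⁻⁶×72×500 + 26.6×10⁻⁶×72×700 = 1.769 mm.
The walls prevent any net length change, so an axial force P (same in every segment) develops. Compatibility: P · Σ Lᵢ/(AᵢEᵢ) = δ_free.
The series flexibility is Σ Lᵢ/(AᵢEᵢ) = 500/(1775×30×10³) + 700/(2000×45×10³) = 1.717×10⁻⁵ mm/N.
So P = 1.769 / 1.717×10⁻⁵ = 103 kN, compressive.
σ_{magnesium alloy} = P / A = 103000 / 2000 = 51.52 MPa.

σ ≈ 51.5 MPa (compressive)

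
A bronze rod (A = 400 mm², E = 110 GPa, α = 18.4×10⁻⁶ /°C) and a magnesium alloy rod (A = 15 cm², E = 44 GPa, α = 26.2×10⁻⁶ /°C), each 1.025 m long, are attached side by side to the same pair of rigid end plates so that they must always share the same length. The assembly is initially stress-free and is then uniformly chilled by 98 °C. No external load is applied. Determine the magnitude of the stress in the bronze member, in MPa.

The magnesium alloy has the larger α, so on cooling it would change length more than the bronze if both were free. The rigid plates force a common final length, so the magnesium alloy is put into tension and the bronze into compression, with equal and opposite forces P (no external load).
Setting the final lengths equal and cancelling L: (α₁ − α₂)ΔT = P/(A₁E₁) + P/(A₂E₂).
|α₁ − α₂|·ΔT = 7.8×10⁻⁶ × 98 = 0.0007644.
1/(A₁E₁) + 1/(A₂E₂) = 1/(400×110×10³) + 1/(1500×44×10³) = 3.788×10⁻⁸ N⁻¹.
P = 0.0007644 / 3.788×10⁻⁸ = 20180 N = 20.18 kN.
σ_{bronze} = P/A₁ = 20180/400 = 50.45 MPa, compressive.

σ ≈ 50.5 MPa (compressive)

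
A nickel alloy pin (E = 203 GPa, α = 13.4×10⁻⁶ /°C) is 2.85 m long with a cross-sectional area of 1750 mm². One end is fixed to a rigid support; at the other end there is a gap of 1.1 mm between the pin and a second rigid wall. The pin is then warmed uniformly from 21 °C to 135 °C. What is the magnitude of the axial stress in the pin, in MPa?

Free thermal elongation = αΔT L = 13.4×10⁻⁶ × 114 × 2850 = 4.354 mm.
This exceeds the 1.1 mm gap, so the wall pushes back. The portion of expansion that must be recovered elastically is δ_free − gap = 4.354 − 1.1 = 3.254 mm.
So σ = E(δ_free − g)/L = 203×10³ × 3.254/2850 = 231.8 MPa.

σ ≈ 232 MPa (compressive)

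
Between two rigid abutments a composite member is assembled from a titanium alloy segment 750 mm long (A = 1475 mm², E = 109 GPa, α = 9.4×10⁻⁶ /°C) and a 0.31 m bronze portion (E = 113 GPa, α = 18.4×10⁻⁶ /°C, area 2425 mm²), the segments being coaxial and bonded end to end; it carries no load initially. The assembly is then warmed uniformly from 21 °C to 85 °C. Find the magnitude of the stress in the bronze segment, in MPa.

With the walls removed the bar would change length by δ_free = Σ αᵢΔT Lᵢ = 9.4×10⁻⁶×64×750 + 18.4×10⁻⁶×64×310 = 0.8163 mm.
Since the ends are fixed, an axial force P builds up, equal in every segment, with P · Σ Lᵢ/(AᵢEᵢ) = δ_free.
Σ Lᵢ/(AᵢEᵢ) = 750/(1475×109×10³) + 310/(2425×113×10³) = 5.796×10⁻⁶ mm/N.
Hence P = δ_free / Σ(L/AE) = 0.8163/5.796×10⁻⁶ = 140.8 kN (compressive).
σ_{bronze} = P / A = 140800 / 2425 = 58.07 MPa.

σ ≈ 58.1 MPa (compressive)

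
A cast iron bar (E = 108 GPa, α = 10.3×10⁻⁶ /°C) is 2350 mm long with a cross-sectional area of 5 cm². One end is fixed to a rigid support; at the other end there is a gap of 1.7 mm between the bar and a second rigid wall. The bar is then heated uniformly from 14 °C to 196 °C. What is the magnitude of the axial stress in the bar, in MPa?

σ ≈ 124 MPa (compressive)

Free thermal elongation = αΔT L = 10.3×10⁻⁶ × 182 × 2350 = 4.405 mm.
This exceeds the 1.7 mm gap, so the wall pushes back. The portion of expansion that must be recovered elastically is δ_free − gap = 4.405 − 1.7 = 2.705 mm.
That suppressed elongation corresponds to σ = E·Δ/L = 108×10³ × 2.705/2350 = 124.3 MPa.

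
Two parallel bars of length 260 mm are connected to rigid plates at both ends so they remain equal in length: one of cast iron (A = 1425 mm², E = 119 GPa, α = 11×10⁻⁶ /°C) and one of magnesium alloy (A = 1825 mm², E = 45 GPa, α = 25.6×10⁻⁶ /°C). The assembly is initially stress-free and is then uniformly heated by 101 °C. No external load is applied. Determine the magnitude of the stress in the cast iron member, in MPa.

Equilibrium of a rigid end plate with no external load gives equal and opposite internal forces ±P in the two members. Since α_{magnesium alloy} > α_{cast iron}, heating drives the magnesium alloy into compression and the cast iron into tension.
Compatibility of the two members (thermal + elastic change equal): (α₁ − α₂)ΔT = P·[1/(A₁E₁) + 1/(A₂E₂)].
|α₁ − α₂|·ΔT = 14.6×10⁻⁶ × 101 = 0.001475.
1/(A₁E₁) + 1/(A₂E₂) = 1/(1425×119×10³) + 1/(1825×45×10³) = 1.807×10⁻⁸ N⁻¹.
So P = 0.001475 / 1.807×10⁻⁸ = 81.59 kN.
σ_{cast iron} = P/A₁ = 81590/1425 = 57.25 MPa, tensile.

σ ≈ 57.3 MPa (tensile)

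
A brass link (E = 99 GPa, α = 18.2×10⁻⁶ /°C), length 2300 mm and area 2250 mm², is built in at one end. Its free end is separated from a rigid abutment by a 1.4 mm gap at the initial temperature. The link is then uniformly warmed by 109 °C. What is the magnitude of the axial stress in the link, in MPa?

σ ≈ 136 MPa (compressive)

If the wall were absent the link would grow by αΔT L = 18.2×10⁻⁶ × 109 × 2300 = 4.563 mm.
This exceeds the 1.4 mm gap, so the wall pushes back. The portion of expansion that must be recovered elastically is δ_free − gap = 4.563 − 1.4 = 3.163 mm.
That suppressed elongation corresponds to σ = E·Δ/L = 99×10³ × 3.163/2300 = 136.1 MPa.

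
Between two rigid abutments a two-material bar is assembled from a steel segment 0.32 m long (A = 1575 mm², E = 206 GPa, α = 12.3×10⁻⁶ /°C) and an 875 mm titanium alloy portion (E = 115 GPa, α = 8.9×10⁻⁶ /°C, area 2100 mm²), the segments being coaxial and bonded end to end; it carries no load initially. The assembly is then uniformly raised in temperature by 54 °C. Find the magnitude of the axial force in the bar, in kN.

P ≈ 137 kN (compressive)

Free thermal expansion of the whole bar: Σ αᵢΔT Lᵢ = 12.3×10⁻⁶×54×320 + 8.9×10⁻⁶×54×875 = 0.6331 mm.
The rigid supports impose zero overall length change; the single axial force P common to all segments must satisfy P Σ Lᵢ/(AᵢEᵢ) = δ_free.
The series flexibility is Σ Lᵢ/(AᵢEᵢ) = 320/(1575×206×10³) + 875/(2100×115×10³) = 4.609×10⁻⁶ mm/N.
P = 0.6331 / 4.609×10⁻⁶ = 137300 N = 137.3 kN, compressive.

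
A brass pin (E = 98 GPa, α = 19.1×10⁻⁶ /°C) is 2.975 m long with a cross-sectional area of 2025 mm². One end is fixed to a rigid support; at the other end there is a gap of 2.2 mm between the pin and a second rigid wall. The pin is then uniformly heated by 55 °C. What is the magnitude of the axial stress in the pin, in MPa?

Unrestrained expansion: δ_free = αΔT L = 19.1×10⁻⁶ × 55 × 2975 = 3.125 mm.
After closing the 2.2 mm clearance, 3.125 − 2.2 = 0.9252 mm of expansion remains to be suppressed by the wall.
That suppressed elongation corresponds to σ = E·Δ/L = 98×10³ × 0.9252/2975 = 30.48 MPa.

σ ≈ 30.5 MPa (compressive)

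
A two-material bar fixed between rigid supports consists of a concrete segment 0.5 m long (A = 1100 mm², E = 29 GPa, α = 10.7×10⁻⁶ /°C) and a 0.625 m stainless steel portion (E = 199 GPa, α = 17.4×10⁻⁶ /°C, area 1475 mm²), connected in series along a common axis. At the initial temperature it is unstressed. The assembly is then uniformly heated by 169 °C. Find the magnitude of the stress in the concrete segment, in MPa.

With the walls removed the bar would change length by δ_free = Σ αᵢΔT Lᵢ = 10.7×10⁻⁶×169×500 + 17.4×10⁻⁶×169×625 = 2.742 mm.
The walls prevent any net length change, so an axial force P (same in every segment) develops. Compatibility: P · Σ Lᵢ/(AᵢEᵢ) = δ_free.
Σ Lᵢ/(AᵢEᵢ) = 500/(1100×29×10³) + 625/(1475×199×10³) = 1.78×10⁻⁵ mm/N.
Hence P = δ_free / Σ(L/AE) = 2.742/1.78×10⁻⁵ = 154 kN (compressive).
σ_{concrete} = P / A = 154000 / 1100 = 140 MPa.

σ ≈ 140 MPa (compressive)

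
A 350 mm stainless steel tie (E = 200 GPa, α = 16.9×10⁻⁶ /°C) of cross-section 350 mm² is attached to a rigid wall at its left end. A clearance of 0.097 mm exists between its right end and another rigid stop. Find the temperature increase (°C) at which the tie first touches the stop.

ΔT ≈ 16.4 °C

Contact occurs when the free expansion equals the gap: αΔT L = 0.097 mm.
ΔT = 0.097 / (16.9×10⁻⁶ × 350) = 16.4 °C.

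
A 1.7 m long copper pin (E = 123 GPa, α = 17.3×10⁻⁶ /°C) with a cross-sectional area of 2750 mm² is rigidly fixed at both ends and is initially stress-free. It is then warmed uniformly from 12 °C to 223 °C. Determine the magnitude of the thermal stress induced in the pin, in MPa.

σ ≈ 449 MPa (compressive)

The supports are rigid, so the total axial strain is zero. The restrained thermal strain is ε = αΔT = 17.3×10⁻⁶ × 211 = 3650.3×10⁻⁶.
The stress required to suppress this strain is σ = Eε = 123×10³ × 3650.3×10⁻⁶ = 449 MPa, compressive since the pin is trying to expand.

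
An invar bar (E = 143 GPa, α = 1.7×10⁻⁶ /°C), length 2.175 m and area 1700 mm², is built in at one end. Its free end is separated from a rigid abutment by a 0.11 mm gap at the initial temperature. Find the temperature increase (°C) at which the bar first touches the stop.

ΔT ≈ 29.7 °C

The gap closes when αΔT L = 0.11 mm, since the bar is still unstressed at that instant.
ΔT = 0.11 / (1.7×10⁻⁶ × 2175) = 29.75 °C.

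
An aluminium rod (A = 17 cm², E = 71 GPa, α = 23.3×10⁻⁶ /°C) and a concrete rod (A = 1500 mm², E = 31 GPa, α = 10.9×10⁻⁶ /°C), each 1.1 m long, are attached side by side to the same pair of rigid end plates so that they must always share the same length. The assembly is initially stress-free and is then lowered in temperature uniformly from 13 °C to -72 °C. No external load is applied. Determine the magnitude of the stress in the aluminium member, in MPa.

Equilibrium of a rigid end plate with no external load gives equal and opposite internal forces ±P in the two members. Since α_{aluminium} > α_{concrete}, cooling drives the aluminium into tension and the concrete into compression.
Equating the net (thermal + elastic) strains gives |α₁ − α₂|·ΔT = P·[1/(A₁E₁) + 1/(A₂E₂)].
|α₁ − α₂|·ΔT = 12.4×10⁻⁶ × 85 = 0.001054.
1/(A₁E₁) + 1/(A₂E₂) = 1/(1700×71×10³) + 1/(1500×31×10³) = 2.979×10⁻⁸ N⁻¹.
So P = 0.001054 / 2.979×10⁻⁸ = 35.38 kN.
σ_{aluminium} = P/A₁ = 35380/1700 = 20.81 MPa, tensile.

σ ≈ 20.8 MPa (tensile)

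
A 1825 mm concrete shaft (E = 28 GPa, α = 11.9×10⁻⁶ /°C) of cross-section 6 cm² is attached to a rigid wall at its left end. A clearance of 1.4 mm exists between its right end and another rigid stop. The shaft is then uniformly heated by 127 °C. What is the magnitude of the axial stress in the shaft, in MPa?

σ ≈ 20.8 MPa (compressive)

Unrestrained expansion: δ_free = αΔT L = 11.9×10⁻⁶ × 127 × 1825 = 2.758 mm.
The gap closes (δ_free > 1.4 mm) and the wall then resists a further 2.758 − 1.4 = 1.358 mm of expansion.
So σ = E(δ_free − g)/L = 28×10³ × 1.358/1825 = 20.84 MPa.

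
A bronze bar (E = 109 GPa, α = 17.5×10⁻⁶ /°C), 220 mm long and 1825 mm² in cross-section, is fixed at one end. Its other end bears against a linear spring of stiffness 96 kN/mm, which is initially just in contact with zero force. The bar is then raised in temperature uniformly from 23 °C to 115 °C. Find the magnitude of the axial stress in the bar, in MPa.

The unrestrained thermal change is αΔT L = 17.5×10⁻⁶ × 92 × 220 = 0.3542 mm.
With a force P in the spring, the elastic change of the bar is PL/(AE) and that of the spring is P/k; compatibility requires their sum to equal δ_free.
P [ L/(AE) + 1/k ] = δ_free → P [ 220/(1825×109×10³) + 1/(96×10³) ] = 0.3542.
P = 0.3542 / 1.152×10⁻⁵ = 30740 N.
σ = P/A = 30740/1825 = 16.84 MPa.

σ ≈ 16.8 MPa (compressive)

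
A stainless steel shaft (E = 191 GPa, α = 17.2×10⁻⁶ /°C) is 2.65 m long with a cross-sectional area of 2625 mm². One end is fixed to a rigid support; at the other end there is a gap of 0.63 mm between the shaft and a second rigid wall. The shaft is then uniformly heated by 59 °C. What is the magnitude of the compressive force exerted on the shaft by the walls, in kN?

P ≈ 390 kN

If the wall were absent the shaft would grow by αΔT L = 17.2×10⁻⁶ × 59 × 2650 = 2.689 mm.
After closing the 0.63 mm clearance, 2.689 − 0.63 = 2.059 mm of expansion remains to be suppressed by the wall.
That suppressed elongation corresponds to σ = E·Δ/L = 191×10³ × 2.059/2650 = 148.4 MPa.
Force on the wall = σA = 148.4 × 2625 mm² = 389.6 kN.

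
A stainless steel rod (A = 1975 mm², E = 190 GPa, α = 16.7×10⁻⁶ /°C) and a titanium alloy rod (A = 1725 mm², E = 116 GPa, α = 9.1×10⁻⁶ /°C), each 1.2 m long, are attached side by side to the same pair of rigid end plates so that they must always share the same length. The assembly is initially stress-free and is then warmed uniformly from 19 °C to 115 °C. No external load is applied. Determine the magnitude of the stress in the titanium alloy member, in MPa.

The stainless steel has the larger α, so on heating it would change length more than the titanium alloy if both were free. The rigid plates force a common final length, so the stainless steel is put into compression and the titanium alloy into tension, with equal and opposite forces P (no external load).
Equating the net (thermal + elastic) strains gives |α₁ − α₂|·ΔT = P·[1/(A₁E₁) + 1/(A₂E₂)].
|α₁ − α₂|·ΔT = 7.6×10⁻⁶ × 96 = 0.0007296.
1/(A₁E₁) + 1/(A₂E₂) = 1/(1975×190×10³) + 1/(1725×116×10³) = 7.662×10⁻⁹ N⁻¹.
So P = 0.0007296 / 7.662×10⁻⁹ = 95.22 kN.
σ_{titanium alloy} = P/A₂ = 95220/1725 = 55.2 MPa, tensile.

σ ≈ 55.2 MPa (tensile)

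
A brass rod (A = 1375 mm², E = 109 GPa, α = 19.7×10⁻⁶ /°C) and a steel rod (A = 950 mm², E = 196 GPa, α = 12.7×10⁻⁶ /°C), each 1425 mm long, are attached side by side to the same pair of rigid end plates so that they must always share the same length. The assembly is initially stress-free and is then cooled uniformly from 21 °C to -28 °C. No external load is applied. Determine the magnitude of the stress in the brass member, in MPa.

The brass has the larger α, so on cooling it would change length more than the steel if both were free. The rigid plates force a common final length, so the brass is put into tension and the steel into compression, with equal and opposite forces P (no external load).
Compatibility of the two members (thermal + elastic change equal): (α₁ − α₂)ΔT = P·[1/(A₁E₁) + 1/(A₂E₂)].
|α₁ − α₂|·ΔT = 7×10⁻⁶ × 49 = 0.000343.
1/(A₁E₁) + 1/(A₂E₂) = 1/(1375×109×10³) + 1/(950×196×10³) = 1.204×10⁻⁸ N⁻¹.
P = 0.000343 / 1.204×10⁻⁸ = 28480 N = 28.48 kN.
σ_{brass} = P/A₁ = 28480/1375 = 20.71 MPa, tensile.

σ ≈ 20.7 MPa (tensile)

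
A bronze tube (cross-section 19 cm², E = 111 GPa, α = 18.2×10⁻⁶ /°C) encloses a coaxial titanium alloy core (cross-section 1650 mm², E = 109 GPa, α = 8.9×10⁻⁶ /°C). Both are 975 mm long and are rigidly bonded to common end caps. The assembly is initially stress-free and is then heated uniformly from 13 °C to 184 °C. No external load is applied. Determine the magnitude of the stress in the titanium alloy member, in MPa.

Equilibrium of a rigid end plate with no external load gives equal and opposite internal forces ±P in the two members. Since α_{bronze} > α_{titanium alloy}, heating drives the bronze into compression and the titanium alloy into tension.
Equating the net (thermal + elastic) strains gives |α₁ − α₂|·ΔT = P·[1/(A₁E₁) + 1/(A₂E₂)].
|α₁ − α₂|·ΔT = 9.3×10⁻⁶ × 171 = 0.00159.
1/(A₁E₁) + 1/(A₂E₂) = 1/(1900×111×10³) + 1/(1650×109×10³) = 1.03×10⁻⁸ N⁻¹.
So P = 0.00159 / 1.03×10⁻⁸ = 154.4 kN.
σ_{titanium alloy} = P/A₂ = 154400/1650 = 93.56 MPa, tensile.

σ ≈ 93.6 MPa (tensile)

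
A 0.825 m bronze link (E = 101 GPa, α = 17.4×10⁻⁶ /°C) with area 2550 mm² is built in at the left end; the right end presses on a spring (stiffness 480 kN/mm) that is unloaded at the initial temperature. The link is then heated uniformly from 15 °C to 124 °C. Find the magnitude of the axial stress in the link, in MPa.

σ ≈ 116 MPa (compressive)

If the spring were absent the link would lengthen by αΔT L = 17.4×10⁻⁶ × 109 × 825 = 1.565 mm.
With a force P in the spring, the elastic change of the link is PL/(AE) and that of the spring is P/k; compatibility requires their sum to equal δ_free.
P [ L/(AE) + 1/k ] = δ_free → P [ 825/(2550×101×10³) + 1/(480×10³) ] = 1.565.
P = 1.565 / 5.287×10⁻⁶ = 296000 N.
σ = P/A = 296000/2550 = 116.1 MPa.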